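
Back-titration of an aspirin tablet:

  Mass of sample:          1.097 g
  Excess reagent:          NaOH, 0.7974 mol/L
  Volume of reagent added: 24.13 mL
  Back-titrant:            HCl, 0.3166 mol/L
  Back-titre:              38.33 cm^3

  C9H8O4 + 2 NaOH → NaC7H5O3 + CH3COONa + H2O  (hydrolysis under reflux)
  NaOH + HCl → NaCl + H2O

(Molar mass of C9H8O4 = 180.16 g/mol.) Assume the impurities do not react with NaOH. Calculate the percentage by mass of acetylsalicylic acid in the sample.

58.35 %

n(NaOH) added = 0.02413 × 0.7974 = 0.01924 mol
n(HCl) used in back-titration = 0.03833 × 0.3166 = 0.01214 mol
n(NaOH) left over = 0.01214 mol (1:1 ratio)
n(NaOH) consumed by analyte = 0.01924 − 0.01214 = 7.106 × 10^-3 mol
From the 1:2 ratio, n(C9H8O4) = 1/2 × 7.106 × 10^-3 = 3.553 × 10^-3 mol
mass of C9H8O4 = 3.553 × 10^-3 × 180.16 = 0.6401 g
% C9H8O4 = 0.6401 / 1.097 × 100 = 58.35 %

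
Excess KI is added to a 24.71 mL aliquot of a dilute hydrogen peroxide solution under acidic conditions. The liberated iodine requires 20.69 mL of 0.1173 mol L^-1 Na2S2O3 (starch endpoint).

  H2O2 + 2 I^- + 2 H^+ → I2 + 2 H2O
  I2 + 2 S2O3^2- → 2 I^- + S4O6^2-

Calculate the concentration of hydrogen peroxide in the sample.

0.04911 mol/L

n(S2O3^2-) = 0.02069 × 0.1173 = 2.427 × 10^-3 mol
n(I2) = n(S2O3^2-)/2 = 1.213 × 10^-3 mol
n(H2O2) in the aliquot = 1.213 × 10^-3 mol (1:1 ratio)
[H2O2] = 1.213 × 10^-3 / 0.02471 = 0.04911 mol/L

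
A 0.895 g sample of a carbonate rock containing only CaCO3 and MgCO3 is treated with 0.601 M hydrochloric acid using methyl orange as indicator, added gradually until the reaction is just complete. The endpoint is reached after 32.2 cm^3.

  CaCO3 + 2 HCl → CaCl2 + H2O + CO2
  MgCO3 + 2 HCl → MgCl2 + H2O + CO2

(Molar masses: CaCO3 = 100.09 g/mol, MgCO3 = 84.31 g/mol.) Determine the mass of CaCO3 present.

0.502 g

n(HCl) = 0.0322 × 0.601 = 0.0194 mol
Let x = n(CaCO3), y = n(MgCO3).
Titrant: 2x + 2y = 0.0194;  mass: 100.09x + 84.31y = 0.895
Solving, x = 5.02 × 10^-3 mol, y = 4.66 × 10^-3 mol
mass of CaCO3 = 5.02 × 10^-3 × 100.09 = 0.502 g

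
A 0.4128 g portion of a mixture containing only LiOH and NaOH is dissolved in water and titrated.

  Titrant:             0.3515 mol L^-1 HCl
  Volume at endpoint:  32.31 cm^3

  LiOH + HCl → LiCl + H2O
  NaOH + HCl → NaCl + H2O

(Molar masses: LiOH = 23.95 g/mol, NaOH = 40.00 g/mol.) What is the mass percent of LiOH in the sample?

n(HCl) = 0.03231 × 0.3515 = 0.01136 mol
Let x = n(LiOH), y = n(NaOH).
Titrant: 1x + 1y = 0.01136;  mass: 23.95x + 40.00y = 0.4128
Solving, x = 2.584 × 10^-3 mol, y = 8.773 × 10^-3 mol
mass of LiOH = 2.584 × 10^-3 × 23.95 = 0.06189 g
% LiOH = 0.06189 / 0.4128 × 100 = 14.99 %

14.99 %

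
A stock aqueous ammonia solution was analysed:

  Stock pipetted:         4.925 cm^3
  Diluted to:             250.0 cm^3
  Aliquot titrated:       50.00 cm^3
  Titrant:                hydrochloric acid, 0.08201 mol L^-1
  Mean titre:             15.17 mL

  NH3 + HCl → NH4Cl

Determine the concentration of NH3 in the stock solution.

1.263 mol/L

n(HCl) = 0.01517 × 0.08201 = 1.244 × 10^-3 mol
n(NH3) in the aliquot = 1.244 × 10^-3 mol (1:1 ratio)
[NH3]_dilute = 1.244 × 10^-3 / 0.05000 = 0.02488 mol/L
Dilution factor = 250.0 / 4.925 = 50.76
[NH3]_stock = 0.02488 × 50.76 = 1.263 mol/L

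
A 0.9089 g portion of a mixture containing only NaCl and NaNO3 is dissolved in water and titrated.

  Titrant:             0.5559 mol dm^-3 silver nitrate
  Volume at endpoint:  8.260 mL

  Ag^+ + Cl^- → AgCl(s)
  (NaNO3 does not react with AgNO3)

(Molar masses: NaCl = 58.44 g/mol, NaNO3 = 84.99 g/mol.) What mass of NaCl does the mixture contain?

0.2683 g

n(AgNO3) = 0.008260 × 0.5559 = 4.592 × 10^-3 mol
Let x = n(NaCl), y = n(NaNO3).
Titrant: 1x = 4.592 × 10^-3;  mass: 58.44x + 84.99y = 0.9089
Solving, x = 4.592 × 10^-3 mol, y = 7.537 × 10^-3 mol
mass of NaCl = 4.592 × 10^-3 × 58.44 = 0.2683 g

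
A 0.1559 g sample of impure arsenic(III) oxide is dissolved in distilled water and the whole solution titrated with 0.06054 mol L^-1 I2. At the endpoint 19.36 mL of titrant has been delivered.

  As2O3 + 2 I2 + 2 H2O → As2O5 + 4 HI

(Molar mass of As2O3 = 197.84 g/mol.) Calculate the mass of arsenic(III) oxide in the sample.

0.1159 g

n(I2) = 0.01936 L × 0.06054 mol/L = 1.172 × 10^-3 mol
From the 1:2 ratio, n(As2O3) = 1/2 × 1.172 × 10^-3 = 5.860 × 10^-4 mol
mass of As2O3 = 5.860 × 10^-4 × 197.84 g/mol = 0.1159 g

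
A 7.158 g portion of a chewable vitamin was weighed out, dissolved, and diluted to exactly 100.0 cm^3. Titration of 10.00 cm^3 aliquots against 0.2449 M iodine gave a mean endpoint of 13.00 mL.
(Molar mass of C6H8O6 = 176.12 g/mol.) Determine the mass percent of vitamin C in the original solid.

C6H8O6 + I2 → C6H6O6 + 2 HI
n(I2) per titration = 0.01300 × 0.2449 = 3.184 × 10^-3 mol
n(C6H8O6) in each aliquot = 3.184 × 10^-3 mol (1:1 ratio)
n(C6H8O6) in the whole flask = 3.184 × 10^-3 × 100.0/10.00 = 0.03184 mol
mass of C6H8O6 = 0.03184 × 176.12 = 5.607 g
% C6H8O6 = 5.607 / 7.158 × 100 = 78.33 %

78.33 %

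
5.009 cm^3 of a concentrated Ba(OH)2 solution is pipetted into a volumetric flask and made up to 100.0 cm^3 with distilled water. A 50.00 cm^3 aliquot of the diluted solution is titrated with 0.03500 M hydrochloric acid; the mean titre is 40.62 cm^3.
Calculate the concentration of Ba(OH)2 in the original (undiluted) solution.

0.2838 M

Ba(OH)2 + 2 HCl → BaCl2 + 2 H2O
n(HCl) = 0.04062 × 0.03500 = 1.422 × 10^-3 mol
From the 1:2 ratio, n(Ba(OH)2) in the aliquot = 1/2 × 1.422 × 10^-3 = 7.108 × 10^-4 mol
[Ba(OH)2]_dilute = 7.108 × 10^-4 / 0.05000 = 0.01422 mol/L
Dilution factor = 100.0 / 5.009 = 19.96
[Ba(OH)2]_stock = 0.01422 × 19.96 = 0.2838 mol/L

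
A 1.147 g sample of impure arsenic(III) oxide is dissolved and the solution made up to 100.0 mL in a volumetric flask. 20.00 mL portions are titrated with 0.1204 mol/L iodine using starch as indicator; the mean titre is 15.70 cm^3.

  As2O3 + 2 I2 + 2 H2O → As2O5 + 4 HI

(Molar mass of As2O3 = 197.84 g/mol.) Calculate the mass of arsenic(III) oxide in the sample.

0.9349 g

n(I2) per titration = 0.01570 × 0.1204 = 1.890 × 10^-3 mol
From the 1:2 ratio, n(As2O3) in each aliquot = 1/2 × 1.890 × 10^-3 = 9.451 × 10^-4 mol
n(As2O3) in the whole flask = 9.451 × 10^-4 × 100.0/20.00 = 4.726 × 10^-3 mol
mass of As2O3 = 4.726 × 10^-3 × 197.84 = 0.9349 g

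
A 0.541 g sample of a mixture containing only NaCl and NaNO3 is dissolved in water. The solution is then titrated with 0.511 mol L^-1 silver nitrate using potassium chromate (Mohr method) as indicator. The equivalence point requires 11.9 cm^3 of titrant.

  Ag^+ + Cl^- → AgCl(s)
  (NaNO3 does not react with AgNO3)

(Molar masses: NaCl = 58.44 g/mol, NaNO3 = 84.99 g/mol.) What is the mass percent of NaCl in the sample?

n(AgNO3) = 0.0119 × 0.511 = 6.08 × 10^-3 mol
Let x = n(NaCl), y = n(NaNO3).
Titrant: 1x = 6.08 × 10^-3;  mass: 58.44x + 84.99y = 0.541
Solving, x = 6.08 × 10^-3 mol, y = 2.18 × 10^-3 mol
mass of NaCl = 6.08 × 10^-3 × 58.44 = 0.355 g
% NaCl = 0.355 / 0.541 × 100 = 65.7 %

65.7 %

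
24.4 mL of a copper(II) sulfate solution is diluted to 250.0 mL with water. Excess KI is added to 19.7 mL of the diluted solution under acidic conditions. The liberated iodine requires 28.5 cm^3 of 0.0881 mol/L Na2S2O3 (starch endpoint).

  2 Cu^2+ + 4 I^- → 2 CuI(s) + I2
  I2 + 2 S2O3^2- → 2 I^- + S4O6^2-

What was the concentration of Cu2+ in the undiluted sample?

n(S2O3^2-) = 0.0285 × 0.0881 = 2.51 × 10^-3 mol
n(I2) = n(S2O3^2-)/2 = 1.26 × 10^-3 mol
From the 2:1 ratio, n(Cu2+) in the aliquot = 2/1 × 1.26 × 10^-3 = 2.51 × 10^-3 mol
[Cu2+]_dilute = 2.51 × 10^-3 / 0.0197 = 0.127 mol/L
[Cu2+]_original = 0.127 × 250.0/24.4 = 1.31 mol/L

1.31 mol/L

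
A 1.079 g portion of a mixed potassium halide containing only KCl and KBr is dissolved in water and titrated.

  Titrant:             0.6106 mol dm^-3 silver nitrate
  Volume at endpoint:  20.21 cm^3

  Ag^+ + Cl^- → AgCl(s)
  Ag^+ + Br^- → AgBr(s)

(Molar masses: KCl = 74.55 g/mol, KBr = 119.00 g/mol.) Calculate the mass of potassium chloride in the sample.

n(AgNO3) = 0.02021 × 0.6106 = 0.01234 mol
Let x = n(KCl), y = n(KBr).
Titrant: 1x + 1y = 0.01234;  mass: 74.55x + 119.00y = 1.079
Solving, x = 8.762 × 10^-3 mol, y = 3.578 × 10^-3 mol
mass of KCl = 8.762 × 10^-3 × 74.55 = 0.6532 g

0.6532 g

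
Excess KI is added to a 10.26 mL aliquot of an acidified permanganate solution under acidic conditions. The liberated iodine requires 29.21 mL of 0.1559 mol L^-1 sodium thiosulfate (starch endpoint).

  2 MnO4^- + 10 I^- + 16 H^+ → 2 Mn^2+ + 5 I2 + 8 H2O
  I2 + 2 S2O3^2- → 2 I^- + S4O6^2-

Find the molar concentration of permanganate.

0.08877 mol/L

n(S2O3^2-) = 0.02921 × 0.1559 = 4.554 × 10^-3 mol
n(I2) = n(S2O3^2-)/2 = 2.277 × 10^-3 mol
From the 2:5 ratio, n(MnO4^-) in the aliquot = 2/5 × 2.277 × 10^-3 = 9.108 × 10^-4 mol
[MnO4^-] = 9.108 × 10^-4 / 0.01026 = 0.08877 mol/L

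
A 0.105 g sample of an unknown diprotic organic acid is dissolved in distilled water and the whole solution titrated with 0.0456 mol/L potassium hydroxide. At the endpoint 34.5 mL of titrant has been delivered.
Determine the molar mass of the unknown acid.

133 g/mol

n(KOH) = 0.0345 L × 0.0456 mol/L = 1.57 × 10^-3 mol
From the 1:2 ratio, n(H2A) = 1/2 × 1.57 × 10^-3 = 7.87 × 10^-4 mol
M = m / n = 0.105 g / 7.87 × 10^-4 mol = 133 g/mol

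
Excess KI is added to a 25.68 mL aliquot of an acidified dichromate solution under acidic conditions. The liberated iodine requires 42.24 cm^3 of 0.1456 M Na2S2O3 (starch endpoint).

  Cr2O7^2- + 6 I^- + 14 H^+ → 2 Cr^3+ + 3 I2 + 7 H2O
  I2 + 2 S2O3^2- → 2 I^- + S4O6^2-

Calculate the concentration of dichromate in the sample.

0.03992 M

n(S2O3^2-) = 0.04224 × 0.1456 = 6.150 × 10^-3 mol
n(I2) = n(S2O3^2-)/2 = 3.075 × 10^-3 mol
From the 1:3 ratio, n(Cr2O7^2-) in the aliquot = 1/3 × 3.075 × 10^-3 = 1.025 × 10^-3 mol
[Cr2O7^2-] = 1.025 × 10^-3 / 0.02568 = 0.03992 mol/L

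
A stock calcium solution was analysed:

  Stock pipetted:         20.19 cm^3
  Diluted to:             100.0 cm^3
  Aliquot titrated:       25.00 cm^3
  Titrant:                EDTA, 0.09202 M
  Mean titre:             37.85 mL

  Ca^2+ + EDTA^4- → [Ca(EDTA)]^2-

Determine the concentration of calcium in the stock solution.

0.6900 M

n(EDTA) = 0.03785 × 0.09202 = 3.483 × 10^-3 mol
n(Ca2+) in the aliquot = 3.483 × 10^-3 mol (1:1 ratio)
[Ca2+]_dilute = 3.483 × 10^-3 / 0.02500 = 0.1393 mol/L
Dilution factor = 100.0 / 20.19 = 4.953
[Ca2+]_stock = 0.1393 × 4.953 = 0.6900 mol/L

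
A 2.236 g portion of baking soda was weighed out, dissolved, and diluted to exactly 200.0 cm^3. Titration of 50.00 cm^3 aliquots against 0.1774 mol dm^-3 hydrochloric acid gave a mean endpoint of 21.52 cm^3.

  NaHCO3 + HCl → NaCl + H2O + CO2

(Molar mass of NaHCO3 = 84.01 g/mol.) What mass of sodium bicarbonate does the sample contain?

n(HCl) per titration = 0.02152 × 0.1774 = 3.818 × 10^-3 mol
n(NaHCO3) in each aliquot = 3.818 × 10^-3 mol (1:1 ratio)
n(NaHCO3) in the whole flask = 3.818 × 10^-3 × 200.0/50.00 = 0.01527 mol
mass of NaHCO3 = 0.01527 × 84.01 = 1.283 g

1.283 g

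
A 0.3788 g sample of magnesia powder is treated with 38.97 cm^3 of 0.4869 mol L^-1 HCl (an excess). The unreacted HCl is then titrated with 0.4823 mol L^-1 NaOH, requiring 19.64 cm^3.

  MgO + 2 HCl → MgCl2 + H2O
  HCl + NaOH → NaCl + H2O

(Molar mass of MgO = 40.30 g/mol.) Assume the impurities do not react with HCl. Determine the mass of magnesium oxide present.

0.1915 g

n(HCl) added = 0.03897 × 0.4869 = 0.01897 mol
n(NaOH) used in back-titration = 0.01964 × 0.4823 = 9.472 × 10^-3 mol
n(HCl) left over = 9.472 × 10^-3 mol (1:1 ratio)
n(HCl) consumed by analyte = 0.01897 − 9.472 × 10^-3 = 9.502 × 10^-3 mol
From the 1:2 ratio, n(MgO) = 1/2 × 9.502 × 10^-3 = 4.751 × 10^-3 mol
mass of MgO = 4.751 × 10^-3 × 40.30 = 0.1915 g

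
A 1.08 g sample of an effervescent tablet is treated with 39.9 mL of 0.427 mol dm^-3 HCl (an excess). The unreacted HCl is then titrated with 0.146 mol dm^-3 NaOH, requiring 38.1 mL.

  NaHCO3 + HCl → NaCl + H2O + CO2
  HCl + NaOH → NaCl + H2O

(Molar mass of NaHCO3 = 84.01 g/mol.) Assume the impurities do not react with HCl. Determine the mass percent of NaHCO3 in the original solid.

89.3 %

n(HCl) added = 0.0399 × 0.427 = 0.0170 mol
n(NaOH) used in back-titration = 0.0381 × 0.146 = 5.56 × 10^-3 mol
n(HCl) left over = 5.56 × 10^-3 mol (1:1 ratio)
n(HCl) consumed by analyte = 0.0170 − 5.56 × 10^-3 = 0.0115 mol
n(NaHCO3) = 0.0115 mol (1:1 ratio)
mass of NaHCO3 = 0.0115 × 84.01 = 0.964 g
% NaHCO3 = 0.964 / 1.08 × 100 = 89.3 %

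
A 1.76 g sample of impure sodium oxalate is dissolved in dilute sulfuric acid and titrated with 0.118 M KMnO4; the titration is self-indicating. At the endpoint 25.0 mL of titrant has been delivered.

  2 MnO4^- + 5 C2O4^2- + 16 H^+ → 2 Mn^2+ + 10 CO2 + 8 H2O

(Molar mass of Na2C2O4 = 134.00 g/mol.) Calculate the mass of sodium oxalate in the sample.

n(KMnO4) = 0.0250 L × 0.118 mol/L = 2.95 × 10^-3 mol
From the 5:2 ratio, n(Na2C2O4) = 5/2 × 2.95 × 10^-3 = 7.37 × 10^-3 mol
mass of Na2C2O4 = 7.37 × 10^-3 × 134.00 g/mol = 0.988 g

0.988 g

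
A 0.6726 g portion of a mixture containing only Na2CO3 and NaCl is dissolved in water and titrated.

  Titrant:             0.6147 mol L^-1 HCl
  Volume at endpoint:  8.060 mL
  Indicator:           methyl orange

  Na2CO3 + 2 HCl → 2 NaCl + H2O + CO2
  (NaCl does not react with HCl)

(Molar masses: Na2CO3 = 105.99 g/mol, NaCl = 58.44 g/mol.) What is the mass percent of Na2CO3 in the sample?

n(HCl) = 0.008060 × 0.6147 = 4.954 × 10^-3 mol
Let x = n(Na2CO3), y = n(NaCl).
Titrant: 2x = 4.954 × 10^-3;  mass: 105.99x + 58.44y = 0.6726
Solving, x = 2.477 × 10^-3 mol, y = 7.016 × 10^-3 mol
mass of Na2CO3 = 2.477 × 10^-3 × 105.99 = 0.2626 g
% Na2CO3 = 0.2626 / 0.6726 × 100 = 39.04 %

39.04 %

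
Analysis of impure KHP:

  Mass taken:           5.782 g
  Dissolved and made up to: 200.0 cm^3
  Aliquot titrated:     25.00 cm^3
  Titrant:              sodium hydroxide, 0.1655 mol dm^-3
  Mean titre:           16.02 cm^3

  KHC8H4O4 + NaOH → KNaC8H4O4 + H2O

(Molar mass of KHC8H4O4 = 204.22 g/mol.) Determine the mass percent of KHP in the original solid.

n(NaOH) per titration = 0.01602 × 0.1655 = 2.651 × 10^-3 mol
n(KHC8H4O4) in each aliquot = 2.651 × 10^-3 mol (1:1 ratio)
n(KHC8H4O4) in the whole flask = 2.651 × 10^-3 × 200.0/25.00 = 0.02121 mol
mass of KHC8H4O4 = 0.02121 × 204.22 = 4.332 g
% KHC8H4O4 = 4.332 / 5.782 × 100 = 74.92 %

74.92 %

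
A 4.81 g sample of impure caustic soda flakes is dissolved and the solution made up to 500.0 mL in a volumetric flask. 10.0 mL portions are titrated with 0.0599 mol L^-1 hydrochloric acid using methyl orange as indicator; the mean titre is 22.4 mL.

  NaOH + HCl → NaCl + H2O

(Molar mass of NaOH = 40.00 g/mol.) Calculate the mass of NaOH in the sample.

2.68 g

n(HCl) per titration = 0.0224 × 0.0599 = 1.34 × 10^-3 mol
n(NaOH) in each aliquot = 1.34 × 10^-3 mol (1:1 ratio)
n(NaOH) in the whole flask = 1.34 × 10^-3 × 500.0/10.0 = 0.0671 mol
mass of NaOH = 0.0671 × 40.00 = 2.68 g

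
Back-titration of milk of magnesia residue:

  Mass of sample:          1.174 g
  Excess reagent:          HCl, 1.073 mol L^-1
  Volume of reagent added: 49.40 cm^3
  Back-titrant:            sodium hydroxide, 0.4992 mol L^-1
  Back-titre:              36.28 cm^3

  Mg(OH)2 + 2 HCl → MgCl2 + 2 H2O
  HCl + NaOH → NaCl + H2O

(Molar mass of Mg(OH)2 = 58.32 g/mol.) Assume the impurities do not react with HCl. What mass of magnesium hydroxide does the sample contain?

n(HCl) added = 0.04940 × 1.073 = 0.05301 mol
n(NaOH) used in back-titration = 0.03628 × 0.4992 = 0.01811 mol
n(HCl) left over = 0.01811 mol (1:1 ratio)
n(HCl) consumed by analyte = 0.05301 − 0.01811 = 0.03490 mol
From the 1:2 ratio, n(Mg(OH)2) = 1/2 × 0.03490 = 0.01745 mol
mass of Mg(OH)2 = 0.01745 × 58.32 = 1.018 g

1.018 g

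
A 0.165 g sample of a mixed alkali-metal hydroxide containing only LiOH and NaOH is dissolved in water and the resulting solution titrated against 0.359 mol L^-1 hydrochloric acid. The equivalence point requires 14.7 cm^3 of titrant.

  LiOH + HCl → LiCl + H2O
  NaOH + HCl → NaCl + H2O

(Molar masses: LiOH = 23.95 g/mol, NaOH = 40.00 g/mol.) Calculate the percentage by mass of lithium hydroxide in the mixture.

n(HCl) = 0.0147 × 0.359 = 5.28 × 10^-3 mol
Let x = n(LiOH), y = n(NaOH).
Titrant: 1x + 1y = 5.28 × 10^-3;  mass: 23.95x + 40.00y = 0.165
Solving, x = 2.87 × 10^-3 mol, y = 2.41 × 10^-3 mol
mass of LiOH = 2.87 × 10^-3 × 23.95 = 0.0688 g
% LiOH = 0.0688 / 0.165 × 100 = 41.7 %

41.7 %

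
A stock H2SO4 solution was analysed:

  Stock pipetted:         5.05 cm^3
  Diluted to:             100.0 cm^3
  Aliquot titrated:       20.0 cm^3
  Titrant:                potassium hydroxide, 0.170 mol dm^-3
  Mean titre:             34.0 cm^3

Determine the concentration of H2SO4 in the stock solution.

2.86 mol/L

H2SO4 + 2 KOH → K2SO4 + 2 H2O
n(KOH) = 0.0340 × 0.170 = 5.78 × 10^-3 mol
From the 1:2 ratio, n(H2SO4) in the aliquot = 1/2 × 5.78 × 10^-3 = 2.89 × 10^-3 mol
[H2SO4]_dilute = 2.89 × 10^-3 / 0.0200 = 0.145 mol/L
Dilution factor = 100.0 / 5.05 = 19.80
[H2SO4]_stock = 0.145 × 19.80 = 2.86 mol/L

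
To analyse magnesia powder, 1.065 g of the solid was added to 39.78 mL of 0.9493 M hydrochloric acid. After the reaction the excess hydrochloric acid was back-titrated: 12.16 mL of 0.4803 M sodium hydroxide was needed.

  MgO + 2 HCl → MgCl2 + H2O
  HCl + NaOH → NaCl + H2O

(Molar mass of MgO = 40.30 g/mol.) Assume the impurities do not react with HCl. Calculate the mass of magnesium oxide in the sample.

0.6432 g

n(HCl) added = 0.03978 × 0.9493 = 0.03776 mol
n(NaOH) used in back-titration = 0.01216 × 0.4803 = 5.840 × 10^-3 mol
n(HCl) left over = 5.840 × 10^-3 mol (1:1 ratio)
n(HCl) consumed by analyte = 0.03776 − 5.840 × 10^-3 = 0.03192 mol
From the 1:2 ratio, n(MgO) = 1/2 × 0.03192 = 0.01596 mol
mass of MgO = 0.01596 × 40.30 = 0.6432 g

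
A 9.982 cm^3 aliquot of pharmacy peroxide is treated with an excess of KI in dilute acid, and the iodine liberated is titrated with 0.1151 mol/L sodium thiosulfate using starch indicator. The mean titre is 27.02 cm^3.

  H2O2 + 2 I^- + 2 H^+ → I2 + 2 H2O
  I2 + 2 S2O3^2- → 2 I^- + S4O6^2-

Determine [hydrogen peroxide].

0.1558 mol/L

n(S2O3^2-) = 0.02702 × 0.1151 = 3.110 × 10^-3 mol
n(I2) = n(S2O3^2-)/2 = 1.555 × 10^-3 mol
n(H2O2) in the aliquot = 1.555 × 10^-3 mol (1:1 ratio)
[H2O2] = 1.555 × 10^-3 / 0.009982 = 0.1558 mol/L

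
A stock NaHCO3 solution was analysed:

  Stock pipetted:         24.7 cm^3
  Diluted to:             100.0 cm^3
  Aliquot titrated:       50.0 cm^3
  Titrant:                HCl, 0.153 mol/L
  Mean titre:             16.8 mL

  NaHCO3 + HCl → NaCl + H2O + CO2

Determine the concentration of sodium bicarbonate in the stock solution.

n(HCl) = 0.0168 × 0.153 = 2.57 × 10^-3 mol
n(NaHCO3) in the aliquot = 2.57 × 10^-3 mol (1:1 ratio)
[NaHCO3]_dilute = 2.57 × 10^-3 / 0.0500 = 0.0514 mol/L
Dilution factor = 100.0 / 24.7 = 4.049
[NaHCO3]_stock = 0.0514 × 4.049 = 0.208 mol/L

0.208 mol/L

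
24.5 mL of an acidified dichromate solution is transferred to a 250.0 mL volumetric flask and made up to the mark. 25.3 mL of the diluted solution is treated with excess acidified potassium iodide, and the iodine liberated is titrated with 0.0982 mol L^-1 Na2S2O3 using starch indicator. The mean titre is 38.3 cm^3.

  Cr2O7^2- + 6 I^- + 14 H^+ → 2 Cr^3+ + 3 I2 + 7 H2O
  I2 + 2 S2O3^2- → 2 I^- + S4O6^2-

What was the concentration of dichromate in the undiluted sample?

0.253 mol/L

n(S2O3^2-) = 0.0383 × 0.0982 = 3.76 × 10^-3 mol
n(I2) = n(S2O3^2-)/2 = 1.88 × 10^-3 mol
From the 1:3 ratio, n(Cr2O7^2-) in the aliquot = 1/3 × 1.88 × 10^-3 = 6.27 × 10^-4 mol
[Cr2O7^2-]_dilute = 6.27 × 10^-4 / 0.0253 = 0.0248 mol/L
[Cr2O7^2-]_original = 0.0248 × 250.0/24.5 = 0.253 mol/L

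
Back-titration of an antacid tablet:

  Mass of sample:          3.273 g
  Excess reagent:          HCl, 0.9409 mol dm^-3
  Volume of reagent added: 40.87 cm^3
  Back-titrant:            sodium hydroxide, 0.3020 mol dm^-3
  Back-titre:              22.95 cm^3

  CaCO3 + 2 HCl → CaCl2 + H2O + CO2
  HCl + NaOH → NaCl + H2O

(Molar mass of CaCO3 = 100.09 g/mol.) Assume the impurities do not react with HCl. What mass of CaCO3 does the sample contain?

n(HCl) added = 0.04087 × 0.9409 = 0.03845 mol
n(NaOH) used in back-titration = 0.02295 × 0.3020 = 6.931 × 10^-3 mol
n(HCl) left over = 6.931 × 10^-3 mol (1:1 ratio)
n(HCl) consumed by analyte = 0.03845 − 6.931 × 10^-3 = 0.03152 mol
From the 1:2 ratio, n(CaCO3) = 1/2 × 0.03152 = 0.01576 mol
mass of CaCO3 = 0.01576 × 100.09 = 1.578 g

1.578 g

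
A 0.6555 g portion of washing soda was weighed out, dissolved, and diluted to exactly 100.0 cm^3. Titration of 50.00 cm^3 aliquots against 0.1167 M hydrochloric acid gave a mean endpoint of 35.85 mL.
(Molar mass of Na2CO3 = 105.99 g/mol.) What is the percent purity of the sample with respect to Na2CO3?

Na2CO3 + 2 HCl → 2 NaCl + H2O + CO2
n(HCl) per titration = 0.03585 × 0.1167 = 4.184 × 10^-3 mol
From the 1:2 ratio, n(Na2CO3) in each aliquot = 1/2 × 4.184 × 10^-3 = 2.092 × 10^-3 mol
n(Na2CO3) in the whole flask = 2.092 × 10^-3 × 100.0/50.00 = 4.184 × 10^-3 mol
mass of Na2CO3 = 4.184 × 10^-3 × 105.99 = 0.4434 g
% Na2CO3 = 0.4434 / 0.6555 × 100 = 67.65 %

67.65 %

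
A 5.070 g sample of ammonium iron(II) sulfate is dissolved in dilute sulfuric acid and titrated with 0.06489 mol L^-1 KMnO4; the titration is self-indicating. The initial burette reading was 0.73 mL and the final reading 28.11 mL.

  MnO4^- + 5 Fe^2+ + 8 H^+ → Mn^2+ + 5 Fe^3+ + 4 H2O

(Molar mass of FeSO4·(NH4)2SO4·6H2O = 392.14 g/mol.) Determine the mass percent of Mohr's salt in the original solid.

n(KMnO4) = 0.02738 L × 0.06489 mol/L = 1.777 × 10^-3 mol
From the 5:1 ratio, n(FeSO4·(NH4)2SO4·6H2O) = 5/1 × 1.777 × 10^-3 = 8.883 × 10^-3 mol
mass of FeSO4·(NH4)2SO4·6H2O = 8.883 × 10^-3 × 392.14 g/mol = 3.484 g
% FeSO4·(NH4)2SO4·6H2O = 3.484 / 5.070 × 100 = 68.71 %

68.71 %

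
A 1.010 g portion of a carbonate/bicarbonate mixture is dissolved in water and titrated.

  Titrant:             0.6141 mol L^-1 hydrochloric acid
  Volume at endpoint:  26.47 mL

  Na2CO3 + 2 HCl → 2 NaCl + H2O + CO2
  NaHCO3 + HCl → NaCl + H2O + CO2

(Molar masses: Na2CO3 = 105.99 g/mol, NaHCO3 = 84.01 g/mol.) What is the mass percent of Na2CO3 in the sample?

60.16 %

n(HCl) = 0.02647 × 0.6141 = 0.01626 mol
Let x = n(Na2CO3), y = n(NaHCO3).
Titrant: 2x + 1y = 0.01626;  mass: 105.99x + 84.01y = 1.010
Solving, x = 5.733 × 10^-3 mol, y = 4.790 × 10^-3 mol
mass of Na2CO3 = 5.733 × 10^-3 × 105.99 = 0.6076 g
% Na2CO3 = 0.6076 / 1.010 × 100 = 60.16 %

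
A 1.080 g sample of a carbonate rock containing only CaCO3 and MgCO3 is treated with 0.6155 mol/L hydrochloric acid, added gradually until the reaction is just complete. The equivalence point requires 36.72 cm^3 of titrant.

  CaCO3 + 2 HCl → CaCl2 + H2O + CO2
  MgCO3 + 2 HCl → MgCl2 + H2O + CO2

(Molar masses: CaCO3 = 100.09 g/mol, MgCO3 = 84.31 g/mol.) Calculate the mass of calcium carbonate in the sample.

n(HCl) = 0.03672 × 0.6155 = 0.02260 mol
Let x = n(CaCO3), y = n(MgCO3).
Titrant: 2x + 2y = 0.02260;  mass: 100.09x + 84.31y = 1.080
Solving, x = 8.064 × 10^-3 mol, y = 3.237 × 10^-3 mol
mass of CaCO3 = 8.064 × 10^-3 × 100.09 = 0.8071 g

0.8071 g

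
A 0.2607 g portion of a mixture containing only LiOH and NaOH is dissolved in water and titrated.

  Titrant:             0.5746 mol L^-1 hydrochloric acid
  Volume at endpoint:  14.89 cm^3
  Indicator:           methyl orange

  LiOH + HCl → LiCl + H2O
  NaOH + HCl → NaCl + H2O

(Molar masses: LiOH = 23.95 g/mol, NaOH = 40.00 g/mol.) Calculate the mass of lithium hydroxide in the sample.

0.1217 g

n(HCl) = 0.01489 × 0.5746 = 8.556 × 10^-3 mol
Let x = n(LiOH), y = n(NaOH).
Titrant: 1x + 1y = 8.556 × 10^-3;  mass: 23.95x + 40.00y = 0.2607
Solving, x = 5.080 × 10^-3 mol, y = 3.476 × 10^-3 mol
mass of LiOH = 5.080 × 10^-3 × 23.95 = 0.1217 g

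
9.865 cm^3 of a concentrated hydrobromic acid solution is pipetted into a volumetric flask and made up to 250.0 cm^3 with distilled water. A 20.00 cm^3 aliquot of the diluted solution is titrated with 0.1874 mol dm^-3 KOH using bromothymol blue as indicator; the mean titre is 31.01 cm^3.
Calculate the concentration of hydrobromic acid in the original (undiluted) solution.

7.363 mol/L

HBr + KOH → KBr + H2O
n(KOH) = 0.03101 × 0.1874 = 5.811 × 10^-3 mol
n(HBr) in the aliquot = 5.811 × 10^-3 mol (1:1 ratio)
[HBr]_dilute = 5.811 × 10^-3 / 0.02000 = 0.2906 mol/L
Dilution factor = 250.0 / 9.865 = 25.34
[HBr]_stock = 0.2906 × 25.34 = 7.363 mol/L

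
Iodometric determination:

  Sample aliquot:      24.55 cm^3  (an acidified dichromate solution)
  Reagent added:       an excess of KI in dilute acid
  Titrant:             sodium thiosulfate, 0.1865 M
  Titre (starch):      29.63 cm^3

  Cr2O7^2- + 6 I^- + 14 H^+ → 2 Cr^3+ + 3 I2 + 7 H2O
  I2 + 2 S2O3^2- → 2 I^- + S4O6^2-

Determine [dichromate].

0.03752 M

n(S2O3^2-) = 0.02963 × 0.1865 = 5.526 × 10^-3 mol
n(I2) = n(S2O3^2-)/2 = 2.763 × 10^-3 mol
From the 1:3 ratio, n(Cr2O7^2-) in the aliquot = 1/3 × 2.763 × 10^-3 = 9.210 × 10^-4 mol
[Cr2O7^2-] = 9.210 × 10^-4 / 0.02455 = 0.03752 mol/L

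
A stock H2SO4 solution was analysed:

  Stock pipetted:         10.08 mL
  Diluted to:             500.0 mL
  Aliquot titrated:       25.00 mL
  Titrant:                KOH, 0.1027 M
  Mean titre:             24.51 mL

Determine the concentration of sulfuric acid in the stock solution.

2.497 M

H2SO4 + 2 KOH → K2SO4 + 2 H2O
n(KOH) = 0.02451 × 0.1027 = 2.517 × 10^-3 mol
From the 1:2 ratio, n(H2SO4) in the aliquot = 1/2 × 2.517 × 10^-3 = 1.259 × 10^-3 mol
[H2SO4]_dilute = 1.259 × 10^-3 / 0.02500 = 0.05034 mol/L
Dilution factor = 500.0 / 10.08 = 49.60
[H2SO4]_stock = 0.05034 × 49.60 = 2.497 mol/L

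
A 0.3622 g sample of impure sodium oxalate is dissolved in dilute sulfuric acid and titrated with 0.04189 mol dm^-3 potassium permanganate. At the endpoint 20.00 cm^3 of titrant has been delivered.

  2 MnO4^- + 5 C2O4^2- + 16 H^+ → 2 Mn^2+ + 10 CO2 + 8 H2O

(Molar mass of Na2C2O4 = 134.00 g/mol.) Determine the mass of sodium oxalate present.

0.2807 g

n(KMnO4) = 0.02000 L × 0.04189 mol/L = 8.378 × 10^-4 mol
From the 5:2 ratio, n(Na2C2O4) = 5/2 × 8.378 × 10^-4 = 2.094 × 10^-3 mol
mass of Na2C2O4 = 2.094 × 10^-3 × 134.00 g/mol = 0.2807 g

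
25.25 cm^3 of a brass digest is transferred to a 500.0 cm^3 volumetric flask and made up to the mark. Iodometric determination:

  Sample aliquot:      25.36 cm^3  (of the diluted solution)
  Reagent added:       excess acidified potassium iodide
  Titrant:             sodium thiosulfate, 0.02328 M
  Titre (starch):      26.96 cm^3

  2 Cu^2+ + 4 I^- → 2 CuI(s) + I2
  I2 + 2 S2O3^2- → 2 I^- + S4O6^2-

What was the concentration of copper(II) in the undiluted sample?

n(S2O3^2-) = 0.02696 × 0.02328 = 6.276 × 10^-4 mol
n(I2) = n(S2O3^2-)/2 = 3.138 × 10^-4 mol
From the 2:1 ratio, n(Cu2+) in the aliquot = 2/1 × 3.138 × 10^-4 = 6.276 × 10^-4 mol
[Cu2+]_dilute = 6.276 × 10^-4 / 0.02536 = 0.02475 mol/L
[Cu2+]_original = 0.02475 × 500.0/25.25 = 0.4901 mol/L

0.4901 M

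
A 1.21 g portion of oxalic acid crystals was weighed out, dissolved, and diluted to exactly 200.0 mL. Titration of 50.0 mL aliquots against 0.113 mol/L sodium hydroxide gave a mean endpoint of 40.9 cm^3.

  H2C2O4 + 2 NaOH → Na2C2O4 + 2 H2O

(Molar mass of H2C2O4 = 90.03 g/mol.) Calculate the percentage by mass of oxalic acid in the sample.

n(NaOH) per titration = 0.0409 × 0.113 = 4.62 × 10^-3 mol
From the 1:2 ratio, n(H2C2O4) in each aliquot = 1/2 × 4.62 × 10^-3 = 2.31 × 10^-3 mol
n(H2C2O4) in the whole flask = 2.31 × 10^-3 × 200.0/50.0 = 9.24 × 10^-3 mol
mass of H2C2O4 = 9.24 × 10^-3 × 90.03 = 0.832 g
% H2C2O4 = 0.832 / 1.21 × 100 = 68.8 %

68.8 %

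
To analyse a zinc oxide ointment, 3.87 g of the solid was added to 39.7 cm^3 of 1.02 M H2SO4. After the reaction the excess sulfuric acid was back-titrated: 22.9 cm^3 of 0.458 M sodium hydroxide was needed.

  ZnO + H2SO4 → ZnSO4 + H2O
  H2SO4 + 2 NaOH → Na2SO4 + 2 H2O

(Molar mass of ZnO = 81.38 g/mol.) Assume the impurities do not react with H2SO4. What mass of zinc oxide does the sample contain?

n(H2SO4) added = 0.0397 × 1.02 = 0.0405 mol
n(NaOH) used in back-titration = 0.0229 × 0.458 = 0.0105 mol
From the 1:2 ratio, n(H2SO4) left over = 1/2 × 0.0105 = 5.24 × 10^-3 mol
n(H2SO4) consumed by analyte = 0.0405 − 5.24 × 10^-3 = 0.0352 mol
n(ZnO) = 0.0352 mol (1:1 ratio)
mass of ZnO = 0.0352 × 81.38 = 2.87 g

2.87 g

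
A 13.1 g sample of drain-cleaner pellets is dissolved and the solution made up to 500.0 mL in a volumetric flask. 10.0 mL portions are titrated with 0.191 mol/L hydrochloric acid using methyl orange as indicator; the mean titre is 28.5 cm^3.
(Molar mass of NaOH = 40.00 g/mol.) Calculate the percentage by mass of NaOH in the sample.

83.1 %

NaOH + HCl → NaCl + H2O
n(HCl) per titration = 0.0285 × 0.191 = 5.44 × 10^-3 mol
n(NaOH) in each aliquot = 5.44 × 10^-3 mol (1:1 ratio)
n(NaOH) in the whole flask = 5.44 × 10^-3 × 500.0/10.0 = 0.272 mol
mass of NaOH = 0.272 × 40.00 = 10.9 g
% NaOH = 10.9 / 13.1 × 100 = 83.1 %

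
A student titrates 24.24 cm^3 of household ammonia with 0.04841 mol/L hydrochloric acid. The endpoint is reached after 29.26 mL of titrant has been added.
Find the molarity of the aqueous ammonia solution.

0.05844 mol/L

NH3 + HCl → NH4Cl
n(HCl) = 0.02926 L × 0.04841 mol/L = 1.416 × 10^-3 mol
n(NH3) = 1.416 × 10^-3 mol (1:1 mole ratio)
[NH3] = 1.416 × 10^-3 mol / 0.02424 L = 0.05844 mol/L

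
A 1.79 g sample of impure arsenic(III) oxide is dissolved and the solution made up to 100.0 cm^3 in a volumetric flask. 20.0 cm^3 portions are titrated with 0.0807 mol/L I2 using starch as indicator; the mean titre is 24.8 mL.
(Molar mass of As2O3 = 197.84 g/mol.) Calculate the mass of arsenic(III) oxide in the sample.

As2O3 + 2 I2 + 2 H2O → As2O5 + 4 HI
n(I2) per titration = 0.0248 × 0.0807 = 2.00 × 10^-3 mol
From the 1:2 ratio, n(As2O3) in each aliquot = 1/2 × 2.00 × 10^-3 = 1.00 × 10^-3 mol
n(As2O3) in the whole flask = 1.00 × 10^-3 × 100.0/20.0 = 5.00 × 10^-3 mol
mass of As2O3 = 5.00 × 10^-3 × 197.84 = 0.990 g

0.990 g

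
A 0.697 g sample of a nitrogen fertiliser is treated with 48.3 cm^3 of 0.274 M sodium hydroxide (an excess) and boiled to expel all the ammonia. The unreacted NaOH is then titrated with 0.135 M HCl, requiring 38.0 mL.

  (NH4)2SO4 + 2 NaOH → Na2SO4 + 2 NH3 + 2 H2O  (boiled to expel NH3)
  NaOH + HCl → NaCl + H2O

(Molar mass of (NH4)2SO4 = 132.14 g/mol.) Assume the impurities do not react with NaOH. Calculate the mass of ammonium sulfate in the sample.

n(NaOH) added = 0.0483 × 0.274 = 0.0132 mol
n(HCl) used in back-titration = 0.0380 × 0.135 = 5.13 × 10^-3 mol
n(NaOH) left over = 5.13 × 10^-3 mol (1:1 ratio)
n(NaOH) consumed by analyte = 0.0132 − 5.13 × 10^-3 = 8.10 × 10^-3 mol
From the 1:2 ratio, n((NH4)2SO4) = 1/2 × 8.10 × 10^-3 = 4.05 × 10^-3 mol
mass of (NH4)2SO4 = 4.05 × 10^-3 × 132.14 = 0.535 g

0.535 g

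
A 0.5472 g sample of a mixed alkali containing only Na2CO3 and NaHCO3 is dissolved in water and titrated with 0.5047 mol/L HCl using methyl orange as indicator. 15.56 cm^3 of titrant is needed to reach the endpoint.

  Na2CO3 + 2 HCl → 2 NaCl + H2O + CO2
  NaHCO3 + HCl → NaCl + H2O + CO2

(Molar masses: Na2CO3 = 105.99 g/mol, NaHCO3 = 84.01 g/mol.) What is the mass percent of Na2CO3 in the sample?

35.14 %

n(HCl) = 0.01556 × 0.5047 = 7.853 × 10^-3 mol
Let x = n(Na2CO3), y = n(NaHCO3).
Titrant: 2x + 1y = 7.853 × 10^-3;  mass: 105.99x + 84.01y = 0.5472
Solving, x = 1.814 × 10^-3 mol, y = 4.225 × 10^-3 mol
mass of Na2CO3 = 1.814 × 10^-3 × 105.99 = 0.1923 g
% Na2CO3 = 0.1923 / 0.5472 × 100 = 35.14 %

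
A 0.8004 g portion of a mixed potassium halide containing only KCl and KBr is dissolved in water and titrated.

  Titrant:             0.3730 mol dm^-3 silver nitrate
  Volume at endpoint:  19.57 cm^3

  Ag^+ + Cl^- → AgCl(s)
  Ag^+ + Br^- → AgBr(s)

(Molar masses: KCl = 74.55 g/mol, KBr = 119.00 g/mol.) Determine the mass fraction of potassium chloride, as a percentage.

14.30 %

n(AgNO3) = 0.01957 × 0.3730 = 7.300 × 10^-3 mol
Let x = n(KCl), y = n(KBr).
Titrant: 1x + 1y = 7.300 × 10^-3;  mass: 74.55x + 119.00y = 0.8004
Solving, x = 1.536 × 10^-3 mol, y = 5.764 × 10^-3 mol
mass of KCl = 1.536 × 10^-3 × 74.55 = 0.1145 g
% KCl = 0.1145 / 0.8004 × 100 = 14.30 %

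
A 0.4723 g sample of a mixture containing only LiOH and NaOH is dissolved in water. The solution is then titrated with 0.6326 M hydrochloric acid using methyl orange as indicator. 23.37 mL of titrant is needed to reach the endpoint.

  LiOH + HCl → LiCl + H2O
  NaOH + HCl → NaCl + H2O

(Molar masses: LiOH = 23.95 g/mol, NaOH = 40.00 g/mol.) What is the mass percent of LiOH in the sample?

37.61 %

n(HCl) = 0.02337 × 0.6326 = 0.01478 mol
Let x = n(LiOH), y = n(NaOH).
Titrant: 1x + 1y = 0.01478;  mass: 23.95x + 40.00y = 0.4723
Solving, x = 7.418 × 10^-3 mol, y = 7.366 × 10^-3 mol
mass of LiOH = 7.418 × 10^-3 × 23.95 = 0.1777 g
% LiOH = 0.1777 / 0.4723 × 100 = 37.61 %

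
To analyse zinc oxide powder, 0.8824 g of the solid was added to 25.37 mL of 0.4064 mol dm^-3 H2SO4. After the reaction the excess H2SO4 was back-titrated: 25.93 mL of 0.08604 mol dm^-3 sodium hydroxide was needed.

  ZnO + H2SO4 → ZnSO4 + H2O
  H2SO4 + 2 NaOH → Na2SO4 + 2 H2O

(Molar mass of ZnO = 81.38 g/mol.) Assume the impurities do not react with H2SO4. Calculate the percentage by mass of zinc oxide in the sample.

n(H2SO4) added = 0.02537 × 0.4064 = 0.01031 mol
n(NaOH) used in back-titration = 0.02593 × 0.08604 = 2.231 × 10^-3 mol
From the 1:2 ratio, n(H2SO4) left over = 1/2 × 2.231 × 10^-3 = 1.116 × 10^-3 mol
n(H2SO4) consumed by analyte = 0.01031 − 1.116 × 10^-3 = 9.195 × 10^-3 mol
n(ZnO) = 9.195 × 10^-3 mol (1:1 ratio)
mass of ZnO = 9.195 × 10^-3 × 81.38 = 0.7483 g
% ZnO = 0.7483 / 0.8824 × 100 = 84.80 %

84.80 %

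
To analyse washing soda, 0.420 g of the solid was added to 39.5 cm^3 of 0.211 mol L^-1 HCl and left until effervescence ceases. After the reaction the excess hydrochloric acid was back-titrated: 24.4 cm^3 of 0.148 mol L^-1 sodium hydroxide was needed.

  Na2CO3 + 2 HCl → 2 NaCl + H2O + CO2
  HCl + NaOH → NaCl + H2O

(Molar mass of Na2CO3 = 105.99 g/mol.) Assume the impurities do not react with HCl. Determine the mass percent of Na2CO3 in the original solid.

n(HCl) added = 0.0395 × 0.211 = 8.33 × 10^-3 mol
n(NaOH) used in back-titration = 0.0244 × 0.148 = 3.61 × 10^-3 mol
n(HCl) left over = 3.61 × 10^-3 mol (1:1 ratio)
n(HCl) consumed by analyte = 8.33 × 10^-3 − 3.61 × 10^-3 = 4.72 × 10^-3 mol
From the 1:2 ratio, n(Na2CO3) = 1/2 × 4.72 × 10^-3 = 2.36 × 10^-3 mol
mass of Na2CO3 = 2.36 × 10^-3 × 105.99 = 0.250 g
% Na2CO3 = 0.250 / 0.420 × 100 = 59.6 %

59.6 %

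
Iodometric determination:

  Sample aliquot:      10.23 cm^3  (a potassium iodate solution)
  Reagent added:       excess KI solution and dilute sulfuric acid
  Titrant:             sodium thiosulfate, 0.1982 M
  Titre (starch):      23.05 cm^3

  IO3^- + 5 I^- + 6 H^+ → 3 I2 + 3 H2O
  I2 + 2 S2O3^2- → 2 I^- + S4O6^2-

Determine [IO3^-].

n(S2O3^2-) = 0.02305 × 0.1982 = 4.569 × 10^-3 mol
n(I2) = n(S2O3^2-)/2 = 2.284 × 10^-3 mol
From the 1:3 ratio, n(IO3^-) in the aliquot = 1/3 × 2.284 × 10^-3 = 7.614 × 10^-4 mol
[IO3^-] = 7.614 × 10^-4 / 0.01023 = 0.07443 mol/L

0.07443 M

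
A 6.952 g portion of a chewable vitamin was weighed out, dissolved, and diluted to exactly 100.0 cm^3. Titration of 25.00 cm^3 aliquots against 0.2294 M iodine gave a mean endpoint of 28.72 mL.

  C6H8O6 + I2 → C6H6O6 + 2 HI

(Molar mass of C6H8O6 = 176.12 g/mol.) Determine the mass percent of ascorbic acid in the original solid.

n(I2) per titration = 0.02872 × 0.2294 = 6.588 × 10^-3 mol
n(C6H8O6) in each aliquot = 6.588 × 10^-3 mol (1:1 ratio)
n(C6H8O6) in the whole flask = 6.588 × 10^-3 × 100.0/25.00 = 0.02635 mol
mass of C6H8O6 = 0.02635 × 176.12 = 4.641 g
% C6H8O6 = 4.641 / 6.952 × 100 = 66.76 %

66.76 %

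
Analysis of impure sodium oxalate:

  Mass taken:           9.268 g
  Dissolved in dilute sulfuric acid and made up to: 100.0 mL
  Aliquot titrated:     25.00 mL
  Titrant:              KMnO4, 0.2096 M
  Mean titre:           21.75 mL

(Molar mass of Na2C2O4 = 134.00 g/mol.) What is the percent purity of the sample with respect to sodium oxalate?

65.91 %

2 MnO4^- + 5 C2O4^2- + 16 H^+ → 2 Mn^2+ + 10 CO2 + 8 H2O
n(KMnO4) per titration = 0.02175 × 0.2096 = 4.559 × 10^-3 mol
From the 5:2 ratio, n(Na2C2O4) in each aliquot = 5/2 × 4.559 × 10^-3 = 0.01140 mol
n(Na2C2O4) in the whole flask = 0.01140 × 100.0/25.00 = 0.04559 mol
mass of Na2C2O4 = 0.04559 × 134.00 = 6.109 g
% Na2C2O4 = 6.109 / 9.268 × 100 = 65.91 %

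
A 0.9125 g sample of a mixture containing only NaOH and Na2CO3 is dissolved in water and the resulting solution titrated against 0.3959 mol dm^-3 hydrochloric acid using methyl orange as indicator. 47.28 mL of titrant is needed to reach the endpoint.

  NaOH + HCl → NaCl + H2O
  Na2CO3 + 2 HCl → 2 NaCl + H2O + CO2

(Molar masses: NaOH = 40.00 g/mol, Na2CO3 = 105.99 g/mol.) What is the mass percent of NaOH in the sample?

n(HCl) = 0.04728 × 0.3959 = 0.01872 mol
Let x = n(NaOH), y = n(Na2CO3).
Titrant: 1x + 2y = 0.01872;  mass: 40.00x + 105.99y = 0.9125
Solving, x = 6.115 × 10^-3 mol, y = 6.301 × 10^-3 mol
mass of NaOH = 6.115 × 10^-3 × 40.00 = 0.2446 g
% NaOH = 0.2446 / 0.9125 × 100 = 26.81 %

26.81 %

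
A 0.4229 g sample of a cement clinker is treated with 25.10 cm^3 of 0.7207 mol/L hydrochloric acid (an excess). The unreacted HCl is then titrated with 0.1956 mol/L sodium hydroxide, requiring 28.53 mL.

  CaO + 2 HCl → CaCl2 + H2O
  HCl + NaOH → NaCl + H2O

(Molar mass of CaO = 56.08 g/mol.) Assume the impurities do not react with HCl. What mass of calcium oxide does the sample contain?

0.3508 g

n(HCl) added = 0.02510 × 0.7207 = 0.01809 mol
n(NaOH) used in back-titration = 0.02853 × 0.1956 = 5.580 × 10^-3 mol
n(HCl) left over = 5.580 × 10^-3 mol (1:1 ratio)
n(HCl) consumed by analyte = 0.01809 − 5.580 × 10^-3 = 0.01251 mol
From the 1:2 ratio, n(CaO) = 1/2 × 0.01251 = 6.255 × 10^-3 mol
mass of CaO = 6.255 × 10^-3 × 56.08 = 0.3508 g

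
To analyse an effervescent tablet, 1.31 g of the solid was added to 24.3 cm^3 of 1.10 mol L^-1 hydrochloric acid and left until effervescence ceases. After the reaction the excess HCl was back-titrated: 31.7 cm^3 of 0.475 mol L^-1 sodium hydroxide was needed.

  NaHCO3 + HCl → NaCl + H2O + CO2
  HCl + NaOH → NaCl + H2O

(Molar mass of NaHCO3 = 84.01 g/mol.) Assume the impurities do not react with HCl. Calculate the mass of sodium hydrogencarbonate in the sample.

n(HCl) added = 0.0243 × 1.10 = 0.0267 mol
n(NaOH) used in back-titration = 0.0317 × 0.475 = 0.0151 mol
n(HCl) left over = 0.0151 mol (1:1 ratio)
n(HCl) consumed by analyte = 0.0267 − 0.0151 = 0.0117 mol
n(NaHCO3) = 0.0117 mol (1:1 ratio)
mass of NaHCO3 = 0.0117 × 84.01 = 0.981 g

0.981 g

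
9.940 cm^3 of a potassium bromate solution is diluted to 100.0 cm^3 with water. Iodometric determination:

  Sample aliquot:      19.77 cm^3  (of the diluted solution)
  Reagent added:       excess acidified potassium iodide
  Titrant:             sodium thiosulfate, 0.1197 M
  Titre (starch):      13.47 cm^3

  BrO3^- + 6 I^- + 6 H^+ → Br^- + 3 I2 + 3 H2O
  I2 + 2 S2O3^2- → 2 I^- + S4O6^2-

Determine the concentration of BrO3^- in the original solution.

n(S2O3^2-) = 0.01347 × 0.1197 = 1.612 × 10^-3 mol
n(I2) = n(S2O3^2-)/2 = 8.062 × 10^-4 mol
From the 1:3 ratio, n(BrO3^-) in the aliquot = 1/3 × 8.062 × 10^-4 = 2.687 × 10^-4 mol
[BrO3^-]_dilute = 2.687 × 10^-4 / 0.01977 = 0.01359 mol/L
[BrO3^-]_original = 0.01359 × 100.0/9.940 = 0.1367 mol/L

0.1367 M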